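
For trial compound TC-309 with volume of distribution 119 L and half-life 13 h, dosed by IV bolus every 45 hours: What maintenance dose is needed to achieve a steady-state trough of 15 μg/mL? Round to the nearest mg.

17879 mg

τ/t½ = 45/13 ≈ 3.4615, so f = (1/2)^(45/13) ≈ 0.090776.
Cmin,ss = (D/Vd)·f/(1−f), so D = Cmin,ss·Vd·(1−f)/f.
D = 15 × 119 × (1−f)/f ≈ 15 × 119 × 10.01613 ≈ 17878.79 mg.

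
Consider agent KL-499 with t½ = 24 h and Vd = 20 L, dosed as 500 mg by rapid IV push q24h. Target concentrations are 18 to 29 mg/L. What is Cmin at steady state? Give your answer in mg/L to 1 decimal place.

25.0 mg/L

τ = 24 h = 1 half-life, so f = (1/2)^1 = 0.5.
Accumulation ratio R = 1/(1 − f) = 1/0.5 = 2/1.
Single-dose peak C₀ = D/Vd = 500/20 = 25 mg/L.
Steady-state peak Cmax,ss = C₀·R = 25 × 2/1 ≈ 50.000 mg/L.
Steady-state trough Cmin,ss = Cmax,ss·f ≈ 50.000 × 0.5 ≈ 25.000 mg/L.
Trough 25.0 mg/L vs MEC 18 mg/L: adequate.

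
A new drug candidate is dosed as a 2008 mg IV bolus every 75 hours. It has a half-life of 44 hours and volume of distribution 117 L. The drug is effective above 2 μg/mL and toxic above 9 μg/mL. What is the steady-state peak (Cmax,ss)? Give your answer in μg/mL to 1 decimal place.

24.8 μg/mL

Over one 75-h interval, 75/44 ≈ 1.7045 half-lives elapse, leaving f ≈ 0.3068 of each dose.
At steady state, accumulation factor R = 1/(1 − e^(−kτ)) ≈ 1.4426.
Each bolus raises the concentration by D/Vd = 2008/117 ≈ 17.162 μg/mL.
Cmax,ss = C₀/(1 − f) ≈ 17.162/0.6932 ≈ 24.758 μg/mL.
Peak 24.8 μg/mL vs MTC 9 μg/mL: exceeds toxic threshold.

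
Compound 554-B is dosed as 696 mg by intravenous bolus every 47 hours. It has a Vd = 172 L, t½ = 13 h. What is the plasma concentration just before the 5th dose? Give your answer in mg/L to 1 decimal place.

f = (1/2)^(τ/t½) = (1/2)^(47/13) ≈ 0.0816.
C₀ = D/Vd = 696/172 ≈ 4.047 mg/L.
Before the 5th dose, 4 doses have been given. Superposition: Cmin = C₀·(f + f² + … + f^4).
≈ 4.047 × (0.0816 + 0.0067 + 0.0005 + 0.0000) ≈ 4.047 × 0.0888 ≈ 0.359 mg/L.

0.4 mg/L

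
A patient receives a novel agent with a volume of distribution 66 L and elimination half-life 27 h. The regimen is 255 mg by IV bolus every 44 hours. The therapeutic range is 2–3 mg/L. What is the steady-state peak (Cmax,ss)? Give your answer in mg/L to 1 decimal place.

k = ln2/t½ = ln2/27 ≈ 0.025672 h⁻¹; fraction remaining f = e^(−kτ) = e^(−0.025672×44) ≈ 0.3232.
Accumulation ratio R = 1/(1 − f) ≈ 1/0.6768 ≈ 1.4775.
Single-dose peak C₀ = D/Vd = 255/66 ≈ 3.864 mg/L.
Cmax,ss = C₀/(1 − f) ≈ 3.864/0.6768 ≈ 5.709 mg/L.
Peak 5.7 mg/L vs MTC 3 mg/L: exceeds toxic threshold.

5.7 mg/L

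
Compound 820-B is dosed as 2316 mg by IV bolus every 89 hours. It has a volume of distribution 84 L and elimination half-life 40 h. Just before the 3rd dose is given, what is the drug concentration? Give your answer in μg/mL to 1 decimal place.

f = (1/2)^(τ/t½) = (1/2)^(89/40) ≈ 0.2139.
C₀ = D/Vd = 2316/84 ≈ 27.571 μg/mL.
Before the 3rd dose, 2 doses have been given. Superposition: Cmin = C₀·(f + f²).
≈ 27.571 × (0.2139 + 0.0458) ≈ 27.571 × 0.2597 ≈ 7.160 μg/mL.

7.2 μg/mL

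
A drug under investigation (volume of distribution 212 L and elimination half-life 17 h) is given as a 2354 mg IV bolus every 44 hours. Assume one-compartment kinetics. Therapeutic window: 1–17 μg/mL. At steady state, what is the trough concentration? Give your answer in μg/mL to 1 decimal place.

2.2 μg/mL

τ/t½ = 44/17 ≈ 2.5882, so fraction remaining f = (1/2)^(44/17) ≈ 0.1663.
Each bolus raises the concentration by D/Vd = 2354/212 ≈ 11.104 μg/mL.
Steady-state trough Cmin,ss = C₀·f/(1−f) ≈ 11.104 × 0.1663/0.8337 ≈ 2.215 μg/mL.
Trough 2.2 μg/mL vs MEC 1 μg/mL: adequate.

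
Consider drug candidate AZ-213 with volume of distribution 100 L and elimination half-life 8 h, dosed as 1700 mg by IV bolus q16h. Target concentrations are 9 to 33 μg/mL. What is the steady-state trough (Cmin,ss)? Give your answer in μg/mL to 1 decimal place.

5.7 μg/mL

The dosing interval is 2 half-lives, so f = 2^(−2) = 0.25.
At steady state, R = 1/(1 − 0.25) = 4/3.
Single-dose peak C₀ = D/Vd = 1700/100 = 17 μg/mL.
Steady-state peak Cmax,ss = C₀·R = 17 × 4/3 ≈ 22.667 μg/mL.
Steady-state trough Cmin,ss = Cmax,ss·f ≈ 22.667 × 0.25 ≈ 5.667 μg/mL.
Trough 5.7 μg/mL vs MEC 9 μg/mL: subtherapeutic.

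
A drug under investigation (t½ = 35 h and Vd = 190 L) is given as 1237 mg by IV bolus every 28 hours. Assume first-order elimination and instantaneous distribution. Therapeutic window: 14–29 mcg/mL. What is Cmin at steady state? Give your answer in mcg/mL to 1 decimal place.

8.8 mcg/mL

Over one 28-h interval, 28/35 ≈ 0.8 half-lives elapse, leaving f ≈ 0.5743 of each dose.
Single-dose peak C₀ = D/Vd = 1237/190 ≈ 6.511 mcg/mL.
Steady-state trough Cmin,ss = C₀·f/(1−f) ≈ 6.511 × 0.5743/0.4257 ≈ 8.784 mcg/mL.
Trough 8.8 mcg/mL vs MEC 14 mcg/mL: subtherapeutic.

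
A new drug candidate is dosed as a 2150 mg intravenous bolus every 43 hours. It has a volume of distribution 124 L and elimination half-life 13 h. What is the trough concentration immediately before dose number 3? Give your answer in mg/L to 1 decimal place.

1.9 mg/L

f = (1/2)^(τ/t½) = (1/2)^(43/13) ≈ 0.1010.
C₀ = D/Vd = 2150/124 ≈ 17.339 mg/L.
Before the 3rd dose, 2 doses have been given. Superposition: Cmin = C₀·(f + f²).
≈ 17.339 × (0.1010 + 0.0102) ≈ 17.339 × 0.1112 ≈ 1.928 mg/L.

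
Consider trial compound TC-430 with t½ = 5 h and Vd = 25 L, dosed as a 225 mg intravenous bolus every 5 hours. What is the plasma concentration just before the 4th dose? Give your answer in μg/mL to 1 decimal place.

f = (1/2)^(τ/t½) = (1/2)^(5/5) ≈ 0.5000.
C₀ = D/Vd = 225/25 ≈ 9.000 μg/mL.
Before the 4th dose, 3 doses have been given. Superposition: Cmin = C₀·(f + f² + … + f^3).
≈ 9.000 × (0.5000 + 0.2500 + 0.1250) ≈ 9.000 × 0.8750 ≈ 7.875 μg/mL.

7.9 μg/mL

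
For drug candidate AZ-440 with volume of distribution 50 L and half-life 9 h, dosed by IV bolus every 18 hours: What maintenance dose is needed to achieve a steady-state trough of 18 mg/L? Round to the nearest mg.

2700 mg

τ/t½ = 18/9 ≈ 2, so f = (1/2)^(18/9) ≈ 0.250000.
Cmin,ss = (D/Vd)·f/(1−f), so D = Cmin,ss·Vd·(1−f)/f.
D = 18 × 50 × (1−f)/f ≈ 18 × 50 × 3.00000 ≈ 2700.00 mg.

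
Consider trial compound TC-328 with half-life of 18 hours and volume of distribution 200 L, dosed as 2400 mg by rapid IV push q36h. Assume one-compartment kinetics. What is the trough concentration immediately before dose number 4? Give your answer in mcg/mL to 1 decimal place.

f = (1/2)^(τ/t½) = (1/2)^(36/18) ≈ 0.2500.
C₀ = D/Vd = 2400/200 ≈ 12.000 mcg/mL.
Before the 4th dose, 3 doses have been given. Superposition: Cmin = C₀·(f + f² + … + f^3).
≈ 12.000 × (0.2500 + 0.0625 + 0.0156) ≈ 12.000 × 0.3281 ≈ 3.937 mcg/mL.

3.9 mcg/mL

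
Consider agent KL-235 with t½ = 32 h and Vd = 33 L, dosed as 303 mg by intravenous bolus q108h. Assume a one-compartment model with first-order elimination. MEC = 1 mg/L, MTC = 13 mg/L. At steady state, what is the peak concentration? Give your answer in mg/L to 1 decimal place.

k = ln2/t½ = ln2/32 ≈ 0.021661 h⁻¹; fraction remaining f = e^(−kτ) = e^(−0.021661×108) ≈ 0.0964.
At steady state, accumulation factor R = 1/(1 − e^(−kτ)) ≈ 1.1067.
Single-dose peak C₀ = D/Vd = 303/33 ≈ 9.182 mg/L.
Cmax,ss = C₀/(1 − f) ≈ 9.182/0.9036 ≈ 10.162 mg/L.
Peak 10.2 mg/L vs MTC 13 mg/L: below toxic threshold.

10.2 mg/L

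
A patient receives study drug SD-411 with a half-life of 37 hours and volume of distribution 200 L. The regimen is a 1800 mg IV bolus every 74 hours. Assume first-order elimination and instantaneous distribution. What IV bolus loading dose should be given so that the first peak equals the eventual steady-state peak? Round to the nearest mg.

2400 mg

f = (1/2)^(74/37) ≈ 0.250000; accumulation ratio R = 1/(1−f) ≈ 1.33333.
Loading dose to hit Cmax,ss on first dose: D_load = D_maint·R ≈ 1800 × 1.33333 ≈ 2399.99 mg.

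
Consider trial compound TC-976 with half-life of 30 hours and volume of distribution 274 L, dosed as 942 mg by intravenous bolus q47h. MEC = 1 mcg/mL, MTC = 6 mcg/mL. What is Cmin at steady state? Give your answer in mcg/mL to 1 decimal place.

1.8 mcg/mL

Over one 47-h interval, 47/30 ≈ 1.5667 half-lives elapse, leaving f ≈ 0.3376 of each dose.
At steady state, accumulation factor R = 1/(1 − e^(−kτ)) ≈ 1.5097.
Each bolus raises the concentration by D/Vd = 942/274 ≈ 3.438 mcg/mL.
Steady-state peak Cmax,ss = C₀·R ≈ 3.438 × 1.5097 ≈ 5.190 mcg/mL.
One interval later, Cmin,ss = Cmax,ss·e^(−kτ) ≈ 5.190 × 0.3376 ≈ 1.752 mcg/mL.
Trough 1.8 mcg/mL vs MEC 1 mcg/mL: adequate.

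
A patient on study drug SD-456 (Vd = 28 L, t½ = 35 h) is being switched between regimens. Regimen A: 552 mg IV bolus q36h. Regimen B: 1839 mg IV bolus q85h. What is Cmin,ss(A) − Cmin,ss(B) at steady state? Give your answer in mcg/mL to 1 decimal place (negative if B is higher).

4.0 mcg/mL

Regimen A: f = (1/2)^(36/35) ≈ 0.4902; Cmin,ss = (552/28)·f/(1−f) ≈ 18.956 mcg/mL.
Regimen B: f = (1/2)^(85/35) ≈ 0.1857; Cmin,ss = (1839/28)·f/(1−f) ≈ 14.978 mcg/mL.
Difference ≈ 18.956 − 14.978 ≈ 3.978 mcg/mL.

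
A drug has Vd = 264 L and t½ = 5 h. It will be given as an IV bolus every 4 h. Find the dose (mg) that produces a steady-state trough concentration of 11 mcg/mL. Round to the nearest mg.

2152 mg

τ/t½ = 4/5 ≈ 0.8, so f = (1/2)^(4/5) ≈ 0.574349.
Cmin,ss = (D/Vd)·f/(1−f), so D = Cmin,ss·Vd·(1−f)/f.
D = 11 × 264 × (1−f)/f ≈ 11 × 264 × 0.74110 ≈ 2152.15 mg.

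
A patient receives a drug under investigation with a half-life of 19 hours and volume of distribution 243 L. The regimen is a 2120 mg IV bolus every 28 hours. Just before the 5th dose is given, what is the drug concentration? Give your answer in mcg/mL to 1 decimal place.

f = (1/2)^(τ/t½) = (1/2)^(28/19) ≈ 0.3601.
C₀ = D/Vd = 2120/243 ≈ 8.724 mcg/mL.
Before the 5th dose, 4 doses have been given. Superposition: Cmin = C₀·(f + f² + … + f^4).
≈ 8.724 × (0.3601 + 0.1297 + 0.0467 + 0.0168) ≈ 8.724 × 0.5533 ≈ 4.827 mcg/mL.

4.8 mcg/mL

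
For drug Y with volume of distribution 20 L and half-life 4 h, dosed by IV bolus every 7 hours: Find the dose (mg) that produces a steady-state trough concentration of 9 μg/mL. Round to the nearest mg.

425 mg

τ/t½ = 7/4 ≈ 1.75, so f = (1/2)^(7/4) ≈ 0.297302.
Cmin,ss = (D/Vd)·f/(1−f), so D = Cmin,ss·Vd·(1−f)/f.
D = 9 × 20 × (1−f)/f ≈ 9 × 20 × 2.36358 ≈ 425.44 mg.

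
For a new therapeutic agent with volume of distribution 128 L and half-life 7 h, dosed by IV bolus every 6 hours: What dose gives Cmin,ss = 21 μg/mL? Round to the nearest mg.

τ/t½ = 6/7 ≈ 0.85714, so f = (1/2)^(6/7) ≈ 0.552045.
Cmin,ss = (D/Vd)·f/(1−f), so D = Cmin,ss·Vd·(1−f)/f.
D = 21 × 128 × (1−f)/f ≈ 21 × 128 × 0.81145 ≈ 2181.18 mg.

2181 mg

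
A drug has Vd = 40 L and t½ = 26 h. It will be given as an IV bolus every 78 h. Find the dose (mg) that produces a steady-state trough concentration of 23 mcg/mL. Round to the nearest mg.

6440 mg

τ/t½ = 78/26 ≈ 3, so f = (1/2)^(78/26) ≈ 0.125000.
Cmin,ss = (D/Vd)·f/(1−f), so D = Cmin,ss·Vd·(1−f)/f.
D = 23 × 40 × (1−f)/f ≈ 23 × 40 × 7.00000 ≈ 6440.00 mg.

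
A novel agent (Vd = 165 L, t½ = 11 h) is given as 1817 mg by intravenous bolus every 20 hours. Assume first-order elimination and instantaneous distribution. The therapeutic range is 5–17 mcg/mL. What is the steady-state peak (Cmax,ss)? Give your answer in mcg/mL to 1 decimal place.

k = ln2/t½ = ln2/11 ≈ 0.063013 h⁻¹; fraction remaining f = e^(−kτ) = e^(−0.063013×20) ≈ 0.2836.
At steady state, accumulation factor R = 1/(1 − e^(−kτ)) ≈ 1.3959.
Single-dose peak C₀ = D/Vd = 1817/165 ≈ 11.012 mcg/mL.
Cmax,ss = C₀/(1 − f) ≈ 11.012/0.7164 ≈ 15.371 mcg/mL.
Peak 15.4 mcg/mL vs MTC 17 mcg/mL: below toxic threshold.

15.4 mcg/mL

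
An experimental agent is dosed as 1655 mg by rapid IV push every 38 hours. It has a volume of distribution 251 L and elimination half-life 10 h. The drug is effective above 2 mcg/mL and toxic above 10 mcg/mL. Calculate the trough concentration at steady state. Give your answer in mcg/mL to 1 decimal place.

k = ln2/t½ = ln2/10 ≈ 0.069315 h⁻¹; fraction remaining f = e^(−kτ) = e^(−0.069315×38) ≈ 0.0718.
Single-dose peak C₀ = D/Vd = 1655/251 ≈ 6.594 mcg/mL.
Steady-state trough Cmin,ss = C₀·f/(1−f) ≈ 6.594 × 0.0718/0.9282 ≈ 0.510 mcg/mL.
Trough 0.5 mcg/mL vs MEC 2 mcg/mL: subtherapeutic.

0.5 mcg/mL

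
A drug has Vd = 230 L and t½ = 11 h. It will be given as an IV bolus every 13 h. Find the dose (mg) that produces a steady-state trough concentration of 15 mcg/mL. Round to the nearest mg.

τ/t½ = 13/11 ≈ 1.1818, so f = (1/2)^(13/11) ≈ 0.440796.
Cmin,ss = (D/Vd)·f/(1−f), so D = Cmin,ss·Vd·(1−f)/f.
D = 15 × 230 × (1−f)/f ≈ 15 × 230 × 1.26862 ≈ 4376.74 mg.

4377 mg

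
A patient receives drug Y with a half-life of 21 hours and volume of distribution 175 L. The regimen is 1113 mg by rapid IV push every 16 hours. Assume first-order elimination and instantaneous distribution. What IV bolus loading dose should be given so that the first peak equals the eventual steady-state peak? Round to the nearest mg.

2713 mg

f = (1/2)^(16/21) ≈ 0.589717; accumulation ratio R = 1/(1−f) ≈ 2.43734.
Loading dose to hit Cmax,ss on first dose: D_load = D_maint·R ≈ 1113 × 2.43734 ≈ 2712.76 mg.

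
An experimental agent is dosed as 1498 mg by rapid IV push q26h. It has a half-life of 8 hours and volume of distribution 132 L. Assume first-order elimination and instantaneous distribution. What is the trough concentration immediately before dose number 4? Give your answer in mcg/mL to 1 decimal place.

f = (1/2)^(τ/t½) = (1/2)^(26/8) ≈ 0.1051.
C₀ = D/Vd = 1498/132 ≈ 11.348 mcg/mL.
Before the 4th dose, 3 doses have been given. Superposition: Cmin = C₀·(f + f² + … + f^3).
≈ 11.348 × (0.1051 + 0.0110 + 0.0012) ≈ 11.348 × 0.1173 ≈ 1.331 mcg/mL.

1.3 mcg/mL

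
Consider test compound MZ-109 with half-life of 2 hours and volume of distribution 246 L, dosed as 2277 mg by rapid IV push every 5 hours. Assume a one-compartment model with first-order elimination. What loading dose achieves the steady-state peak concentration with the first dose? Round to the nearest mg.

2766 mg

f = (1/2)^(5/2) ≈ 0.176777; accumulation ratio R = 1/(1−f) ≈ 1.21474.
Loading dose to hit Cmax,ss on first dose: D_load = D_maint·R ≈ 2277 × 1.21474 ≈ 2765.96 mg.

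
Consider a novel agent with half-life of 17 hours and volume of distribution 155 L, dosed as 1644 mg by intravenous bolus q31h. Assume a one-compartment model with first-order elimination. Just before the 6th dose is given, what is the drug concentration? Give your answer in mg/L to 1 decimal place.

f = (1/2)^(τ/t½) = (1/2)^(31/17) ≈ 0.2825.
C₀ = D/Vd = 1644/155 ≈ 10.606 mg/L.
Before the 6th dose, 5 doses have been given. Superposition: Cmin = C₀·(f + f² + … + f^5).
≈ 10.606 × (0.2825 + 0.0798 + 0.0225 + 0.0064 + 0.0018) ≈ 10.606 × 0.3930 ≈ 4.168 mg/L.

4.2 mg/L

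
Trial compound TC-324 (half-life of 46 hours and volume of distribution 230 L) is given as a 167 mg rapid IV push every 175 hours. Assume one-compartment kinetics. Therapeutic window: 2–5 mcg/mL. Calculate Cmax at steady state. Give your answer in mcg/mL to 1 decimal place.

τ/t½ = 175/46 ≈ 3.8043, so fraction remaining f = (1/2)^(175/46) ≈ 0.0716.
Accumulation ratio R = 1/(1 − f) ≈ 1/0.9284 ≈ 1.0771.
Each bolus raises the concentration by D/Vd = 167/230 ≈ 0.726 mcg/mL.
Steady-state peak Cmax,ss = C₀·R ≈ 0.726 × 1.0771 ≈ 0.782 mcg/mL.
Peak 0.8 mcg/mL vs MTC 5 mcg/mL: below toxic threshold.

0.8 mcg/mL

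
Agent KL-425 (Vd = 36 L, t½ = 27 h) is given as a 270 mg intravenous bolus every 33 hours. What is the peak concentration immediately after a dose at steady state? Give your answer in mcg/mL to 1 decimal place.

k = ln2/t½ = ln2/27 ≈ 0.025672 h⁻¹; fraction remaining f = e^(−kτ) = e^(−0.025672×33) ≈ 0.4286.
Accumulation ratio R = 1/(1 − f) ≈ 1/0.5714 ≈ 1.7501.
Single-dose peak C₀ = D/Vd = 270/36 ≈ 7.500 mcg/mL.
Cmax,ss = C₀/(1 − f) ≈ 7.500/0.5714 ≈ 13.126 mcg/mL.

13.1 mcg/mL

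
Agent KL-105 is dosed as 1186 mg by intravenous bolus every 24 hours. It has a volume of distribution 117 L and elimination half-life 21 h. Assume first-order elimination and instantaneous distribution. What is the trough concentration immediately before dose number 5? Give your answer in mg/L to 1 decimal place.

f = (1/2)^(τ/t½) = (1/2)^(24/21) ≈ 0.4529.
C₀ = D/Vd = 1186/117 ≈ 10.137 mg/L.
Before the 5th dose, 4 doses have been given. Superposition: Cmin = C₀·(f + f² + … + f^4).
≈ 10.137 × (0.4529 + 0.2051 + 0.0929 + 0.0421) ≈ 10.137 × 0.7930 ≈ 8.039 mg/L.

8.0 mg/L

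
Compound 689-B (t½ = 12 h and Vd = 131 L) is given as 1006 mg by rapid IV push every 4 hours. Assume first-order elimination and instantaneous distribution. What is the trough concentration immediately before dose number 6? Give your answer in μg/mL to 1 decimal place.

20.2 μg/mL

f = (1/2)^(τ/t½) = (1/2)^(4/12) ≈ 0.7937.
C₀ = D/Vd = 1006/131 ≈ 7.679 μg/mL.
Before the 6th dose, 5 doses have been given. Superposition: Cmin = C₀·(f + f² + … + f^5).
≈ 7.679 × (0.7937 + 0.6300 + 0.5000 + 0.3968 + 0.3150) ≈ 7.679 × 2.6355 ≈ 20.238 μg/mL.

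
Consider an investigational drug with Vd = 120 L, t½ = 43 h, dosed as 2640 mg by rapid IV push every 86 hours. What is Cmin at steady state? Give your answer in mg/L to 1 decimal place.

τ = 86 h = 2 half-lives, so f = (1/2)^2 = 0.25.
At steady state, R = 1/(1 − 0.25) = 4/3.
Single-dose peak C₀ = D/Vd = 2640/120 = 22 mg/L.
Steady-state peak Cmax,ss = C₀·R = 22 × 4/3 ≈ 29.333 mg/L.
Steady-state trough Cmin,ss = Cmax,ss·f ≈ 29.333 × 0.25 ≈ 7.333 mg/L.

7.3 mg/L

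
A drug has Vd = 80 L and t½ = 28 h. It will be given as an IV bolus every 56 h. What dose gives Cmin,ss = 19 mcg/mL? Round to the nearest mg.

τ/t½ = 56/28 ≈ 2, so f = (1/2)^(56/28) ≈ 0.250000.
Cmin,ss = (D/Vd)·f/(1−f), so D = Cmin,ss·Vd·(1−f)/f.
D = 19 × 80 × (1−f)/f ≈ 19 × 80 × 3.00000 ≈ 4560.00 mg.

4560 mg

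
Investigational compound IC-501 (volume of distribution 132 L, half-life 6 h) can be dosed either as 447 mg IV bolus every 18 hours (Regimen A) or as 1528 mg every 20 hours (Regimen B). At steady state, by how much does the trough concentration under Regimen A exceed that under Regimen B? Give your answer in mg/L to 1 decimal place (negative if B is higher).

Regimen A: f = (1/2)^(18/6) ≈ 0.1250; Cmin,ss = (447/132)·f/(1−f) ≈ 0.484 mg/L.
Regimen B: f = (1/2)^(20/6) ≈ 0.0992; Cmin,ss = (1528/132)·f/(1−f) ≈ 1.275 mg/L.
Difference ≈ 0.484 − 1.275 ≈ -0.791 mg/L.

-0.8 mg/L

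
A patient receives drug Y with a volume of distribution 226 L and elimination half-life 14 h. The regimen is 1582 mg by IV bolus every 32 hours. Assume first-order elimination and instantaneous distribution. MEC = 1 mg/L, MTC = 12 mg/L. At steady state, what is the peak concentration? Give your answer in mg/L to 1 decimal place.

8.8 mg/L

τ/t½ = 32/14 ≈ 2.2857, so fraction remaining f = (1/2)^(32/14) ≈ 0.2051.
Accumulation ratio R = 1/(1 − f) ≈ 1/0.7949 ≈ 1.2580.
Each bolus raises the concentration by D/Vd = 1582/226 ≈ 7.000 mg/L.
Steady-state peak Cmax,ss = C₀·R ≈ 7.000 × 1.2580 ≈ 8.806 mg/L.
Peak 8.8 mg/L vs MTC 12 mg/L: below toxic threshold.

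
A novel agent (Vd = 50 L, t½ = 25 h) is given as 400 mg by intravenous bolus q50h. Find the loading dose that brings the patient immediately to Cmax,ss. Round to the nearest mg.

f = (1/2)^(50/25) ≈ 0.250000; accumulation ratio R = 1/(1−f) ≈ 1.33333.
Loading dose to hit Cmax,ss on first dose: D_load = D_maint·R ≈ 400 × 1.33333 ≈ 533.33 mg.

533 mg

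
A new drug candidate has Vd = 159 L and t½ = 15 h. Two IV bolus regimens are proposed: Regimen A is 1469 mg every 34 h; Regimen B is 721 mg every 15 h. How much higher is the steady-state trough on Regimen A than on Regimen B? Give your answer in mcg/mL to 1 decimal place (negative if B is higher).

Regimen A: f = (1/2)^(34/15) ≈ 0.2078; Cmin,ss = (1469/159)·f/(1−f) ≈ 2.423 mcg/mL.
Regimen B: f = (1/2)^(15/15) ≈ 0.5000; Cmin,ss = (721/159)·f/(1−f) ≈ 4.535 mcg/mL.
Difference ≈ 2.423 − 4.535 ≈ -2.112 mcg/mL.

-2.1 mcg/mL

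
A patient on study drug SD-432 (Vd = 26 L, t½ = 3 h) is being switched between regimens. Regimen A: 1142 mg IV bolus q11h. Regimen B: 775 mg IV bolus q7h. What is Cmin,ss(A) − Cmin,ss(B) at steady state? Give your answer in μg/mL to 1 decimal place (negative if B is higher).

Regimen A: f = (1/2)^(11/3) ≈ 0.0787; Cmin,ss = (1142/26)·f/(1−f) ≈ 3.752 μg/mL.
Regimen B: f = (1/2)^(7/3) ≈ 0.1984; Cmin,ss = (775/26)·f/(1−f) ≈ 7.378 μg/mL.
Difference ≈ 3.752 − 7.378 ≈ -3.626 μg/mL.

-3.6 μg/mL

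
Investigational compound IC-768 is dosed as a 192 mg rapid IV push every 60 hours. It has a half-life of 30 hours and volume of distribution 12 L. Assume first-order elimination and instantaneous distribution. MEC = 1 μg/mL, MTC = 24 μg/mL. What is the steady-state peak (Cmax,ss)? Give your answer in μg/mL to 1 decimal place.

The dosing interval is 2 half-lives, so f = 2^(−2) = 0.25.
Accumulation ratio R = 1/(1 − f) = 1/0.75 = 4/3.
Single-dose peak C₀ = D/Vd = 192/12 = 16 μg/mL.
Steady-state peak Cmax,ss = C₀·R = 16 × 4/3 ≈ 21.333 μg/mL.
Peak 21.3 μg/mL vs MTC 24 μg/mL: below toxic threshold.

21.3 μg/mL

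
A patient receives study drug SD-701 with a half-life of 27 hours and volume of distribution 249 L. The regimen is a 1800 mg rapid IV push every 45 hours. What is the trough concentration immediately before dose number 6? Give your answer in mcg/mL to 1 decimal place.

f = (1/2)^(τ/t½) = (1/2)^(45/27) ≈ 0.3150.
C₀ = D/Vd = 1800/249 ≈ 7.229 mcg/mL.
Before the 6th dose, 5 doses have been given. Superposition: Cmin = C₀·(f + f² + … + f^5).
≈ 7.229 × (0.3150 + 0.0992 + 0.0313 + 0.0098 + 0.0031) ≈ 7.229 × 0.4584 ≈ 3.314 mcg/mL.

3.3 mcg/mL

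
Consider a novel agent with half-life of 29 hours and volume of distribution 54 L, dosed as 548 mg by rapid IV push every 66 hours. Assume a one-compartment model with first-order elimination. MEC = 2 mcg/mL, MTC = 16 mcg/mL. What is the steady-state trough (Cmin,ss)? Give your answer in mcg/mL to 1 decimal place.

τ/t½ = 66/29 ≈ 2.2759, so fraction remaining f = (1/2)^(66/29) ≈ 0.2065.
At steady state, accumulation factor R = 1/(1 − e^(−kτ)) ≈ 1.2602.
Single-dose peak C₀ = D/Vd = 548/54 ≈ 10.148 mcg/mL.
Steady-state peak Cmax,ss = C₀·R ≈ 10.148 × 1.2602 ≈ 12.789 mcg/mL.
One interval later, Cmin,ss = Cmax,ss·e^(−kτ) ≈ 12.789 × 0.2065 ≈ 2.641 mcg/mL.
Trough 2.6 mcg/mL vs MEC 2 mcg/mL: adequate.

2.6 mcg/mL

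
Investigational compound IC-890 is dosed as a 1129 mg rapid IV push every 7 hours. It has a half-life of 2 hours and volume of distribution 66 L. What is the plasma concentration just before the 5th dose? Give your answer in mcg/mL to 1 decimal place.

1.7 mcg/mL

f = (1/2)^(τ/t½) = (1/2)^(7/2) ≈ 0.0884.
C₀ = D/Vd = 1129/66 ≈ 17.106 mcg/mL.
Before the 5th dose, 4 doses have been given. Superposition: Cmin = C₀·(f + f² + … + f^4).
≈ 17.106 × (0.0884 + 0.0078 + 0.0007 + 0.0001) ≈ 17.106 × 0.0970 ≈ 1.659 mcg/mL.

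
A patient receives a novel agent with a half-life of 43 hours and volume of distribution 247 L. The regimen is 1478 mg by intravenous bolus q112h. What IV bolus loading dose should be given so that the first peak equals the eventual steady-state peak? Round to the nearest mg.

1769 mg

f = (1/2)^(112/43) ≈ 0.164408; accumulation ratio R = 1/(1−f) ≈ 1.19676.
Loading dose to hit Cmax,ss on first dose: D_load = D_maint·R ≈ 1478 × 1.19676 ≈ 1768.81 mg.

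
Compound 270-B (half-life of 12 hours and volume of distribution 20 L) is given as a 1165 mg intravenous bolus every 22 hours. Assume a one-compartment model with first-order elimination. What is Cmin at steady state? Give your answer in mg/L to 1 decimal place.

τ/t½ = 22/12 ≈ 1.8333, so fraction remaining f = (1/2)^(22/12) ≈ 0.2806.
Each bolus raises the concentration by D/Vd = 1165/20 ≈ 58.250 mg/L.
Steady-state trough Cmin,ss = C₀·f/(1−f) ≈ 58.250 × 0.2806/0.7194 ≈ 22.720 mg/L.

22.7 mg/L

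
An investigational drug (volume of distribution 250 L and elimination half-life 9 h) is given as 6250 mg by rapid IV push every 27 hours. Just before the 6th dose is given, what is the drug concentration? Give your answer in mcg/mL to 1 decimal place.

f = (1/2)^(τ/t½) = (1/2)^(27/9) ≈ 0.1250.
C₀ = D/Vd = 6250/250 ≈ 25.000 mcg/mL.
Before the 6th dose, 5 doses have been given. Superposition: Cmin = C₀·(f + f² + … + f^5).
≈ 25.000 × (0.1250 + 0.0156 + 0.0020 + 0.0002 + 0.0000) ≈ 25.000 × 0.1428 ≈ 3.570 mcg/mL.

3.6 mcg/mL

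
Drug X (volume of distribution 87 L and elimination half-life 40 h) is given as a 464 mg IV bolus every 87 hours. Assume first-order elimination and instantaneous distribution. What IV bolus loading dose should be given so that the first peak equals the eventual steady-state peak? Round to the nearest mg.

596 mg

f = (1/2)^(87/40) ≈ 0.221442; accumulation ratio R = 1/(1−f) ≈ 1.28443.
Loading dose to hit Cmax,ss on first dose: D_load = D_maint·R ≈ 464 × 1.28443 ≈ 595.98 mg.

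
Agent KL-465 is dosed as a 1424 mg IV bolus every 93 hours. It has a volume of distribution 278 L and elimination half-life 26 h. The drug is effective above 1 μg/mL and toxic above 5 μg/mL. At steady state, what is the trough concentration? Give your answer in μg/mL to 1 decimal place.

0.5 μg/mL

τ/t½ = 93/26 ≈ 3.5769, so fraction remaining f = (1/2)^(93/26) ≈ 0.0838.
At steady state, accumulation factor R = 1/(1 − e^(−kτ)) ≈ 1.0915.
Single-dose peak C₀ = D/Vd = 1424/278 ≈ 5.122 μg/mL.
Cmax,ss = C₀/(1 − f) ≈ 5.122/0.9162 ≈ 5.590 μg/mL.
Steady-state trough Cmin,ss = Cmax,ss·f ≈ 5.590 × 0.0838 ≈ 0.468 μg/mL.
Trough 0.5 μg/mL vs MEC 1 μg/mL: subtherapeutic.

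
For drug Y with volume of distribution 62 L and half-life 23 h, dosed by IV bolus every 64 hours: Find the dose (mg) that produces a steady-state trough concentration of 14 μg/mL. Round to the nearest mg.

τ/t½ = 64/23 ≈ 2.7826, so f = (1/2)^(64/23) ≈ 0.145329.
Cmin,ss = (D/Vd)·f/(1−f), so D = Cmin,ss·Vd·(1−f)/f.
D = 14 × 62 × (1−f)/f ≈ 14 × 62 × 5.88094 ≈ 5104.66 mg.

5105 mg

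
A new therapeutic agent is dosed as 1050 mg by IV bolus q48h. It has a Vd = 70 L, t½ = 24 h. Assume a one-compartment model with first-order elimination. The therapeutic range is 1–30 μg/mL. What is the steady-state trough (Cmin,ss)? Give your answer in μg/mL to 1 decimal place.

5.0 μg/mL

τ = 48 h = 2 half-lives, so f = (1/2)^2 = 0.25.
Accumulation ratio R = 1/(1 − f) = 1/0.75 = 4/3.
Single-dose peak C₀ = D/Vd = 1050/70 = 15 μg/mL.
Steady-state peak Cmax,ss = C₀·R = 15 × 4/3 ≈ 20.000 μg/mL.
Steady-state trough Cmin,ss = Cmax,ss·f ≈ 20.000 × 0.25 ≈ 5.000 μg/mL.
Trough 5.0 μg/mL vs MEC 1 μg/mL: adequate.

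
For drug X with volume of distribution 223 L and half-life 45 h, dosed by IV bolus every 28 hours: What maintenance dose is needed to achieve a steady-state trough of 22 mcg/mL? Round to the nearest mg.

τ/t½ = 28/45 ≈ 0.62222, so f = (1/2)^(28/45) ≈ 0.649669.
Cmin,ss = (D/Vd)·f/(1−f), so D = Cmin,ss·Vd·(1−f)/f.
D = 22 × 223 × (1−f)/f ≈ 22 × 223 × 0.53925 ≈ 2645.56 mg.

2646 mg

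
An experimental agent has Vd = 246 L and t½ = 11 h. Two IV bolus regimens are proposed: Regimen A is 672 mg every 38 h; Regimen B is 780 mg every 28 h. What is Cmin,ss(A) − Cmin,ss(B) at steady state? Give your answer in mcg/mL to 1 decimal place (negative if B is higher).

-0.4 mcg/mL

Regimen A: f = (1/2)^(38/11) ≈ 0.0912; Cmin,ss = (672/246)·f/(1−f) ≈ 0.274 mcg/mL.
Regimen B: f = (1/2)^(28/11) ≈ 0.1713; Cmin,ss = (780/246)·f/(1−f) ≈ 0.655 mcg/mL.
Difference ≈ 0.274 − 0.655 ≈ -0.381 mcg/mL.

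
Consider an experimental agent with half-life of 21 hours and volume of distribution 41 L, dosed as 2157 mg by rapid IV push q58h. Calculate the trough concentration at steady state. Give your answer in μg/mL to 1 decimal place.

τ/t½ = 58/21 ≈ 2.7619, so fraction remaining f = (1/2)^(58/21) ≈ 0.1474.
Each bolus raises the concentration by D/Vd = 2157/41 ≈ 52.610 μg/mL.
Steady-state trough Cmin,ss = C₀·f/(1−f) ≈ 52.610 × 0.1474/0.8526 ≈ 9.095 μg/mL.

9.1 μg/mL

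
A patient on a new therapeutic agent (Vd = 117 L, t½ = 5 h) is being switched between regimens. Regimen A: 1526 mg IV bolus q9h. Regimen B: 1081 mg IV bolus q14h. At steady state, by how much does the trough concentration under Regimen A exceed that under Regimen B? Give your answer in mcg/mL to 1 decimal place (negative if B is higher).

3.7 mcg/mL

Regimen A: f = (1/2)^(9/5) ≈ 0.2872; Cmin,ss = (1526/117)·f/(1−f) ≈ 5.255 mcg/mL.
Regimen B: f = (1/2)^(14/5) ≈ 0.1436; Cmin,ss = (1081/117)·f/(1−f) ≈ 1.549 mcg/mL.
Difference ≈ 5.255 − 1.549 ≈ 3.706 mcg/mL.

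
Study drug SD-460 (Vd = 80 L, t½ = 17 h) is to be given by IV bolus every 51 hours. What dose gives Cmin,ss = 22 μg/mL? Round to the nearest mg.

τ/t½ = 51/17 ≈ 3, so f = (1/2)^(51/17) ≈ 0.125000.
Cmin,ss = (D/Vd)·f/(1−f), so D = Cmin,ss·Vd·(1−f)/f.
D = 22 × 80 × (1−f)/f ≈ 22 × 80 × 7.00000 ≈ 12320.00 mg.

12320 mg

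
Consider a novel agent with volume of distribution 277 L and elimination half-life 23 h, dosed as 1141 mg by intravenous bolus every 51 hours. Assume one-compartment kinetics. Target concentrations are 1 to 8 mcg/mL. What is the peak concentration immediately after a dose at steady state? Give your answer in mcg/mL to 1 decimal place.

5.2 mcg/mL

k = ln2/t½ = ln2/23 ≈ 0.030137 h⁻¹; fraction remaining f = e^(−kτ) = e^(−0.030137×51) ≈ 0.2150.
Accumulation ratio R = 1/(1 − f) ≈ 1/0.7850 ≈ 1.2739.
Each bolus raises the concentration by D/Vd = 1141/277 ≈ 4.119 mcg/mL.
Cmax,ss = C₀/(1 − f) ≈ 4.119/0.7850 ≈ 5.247 mcg/mL.
Peak 5.2 mcg/mL vs MTC 8 mcg/mL: below toxic threshold.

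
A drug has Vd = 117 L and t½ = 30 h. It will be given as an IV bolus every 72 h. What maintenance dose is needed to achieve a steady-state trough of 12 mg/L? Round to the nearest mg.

6006 mg

τ/t½ = 72/30 ≈ 2.4, so f = (1/2)^(72/30) ≈ 0.189465.
Cmin,ss = (D/Vd)·f/(1−f), so D = Cmin,ss·Vd·(1−f)/f.
D = 12 × 117 × (1−f)/f ≈ 12 × 117 × 4.27802 ≈ 6006.34 mg.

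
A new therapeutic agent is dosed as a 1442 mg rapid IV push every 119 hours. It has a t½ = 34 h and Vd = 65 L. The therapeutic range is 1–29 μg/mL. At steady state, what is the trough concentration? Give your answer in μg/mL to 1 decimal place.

2.2 μg/mL

τ/t½ = 119/34 ≈ 3.5, so fraction remaining f = (1/2)^(119/34) ≈ 0.0884.
Single-dose peak C₀ = D/Vd = 1442/65 ≈ 22.185 μg/mL.
Steady-state trough Cmin,ss = C₀·f/(1−f) ≈ 22.185 × 0.0884/0.9116 ≈ 2.151 μg/mL.
Trough 2.2 μg/mL vs MEC 1 μg/mL: adequate.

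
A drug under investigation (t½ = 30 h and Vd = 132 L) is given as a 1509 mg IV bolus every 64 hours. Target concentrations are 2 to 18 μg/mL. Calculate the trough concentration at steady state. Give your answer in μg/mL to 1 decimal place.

3.4 μg/mL

τ/t½ = 64/30 ≈ 2.1333, so fraction remaining f = (1/2)^(64/30) ≈ 0.2279.
Accumulation ratio R = 1/(1 − f) ≈ 1/0.7721 ≈ 1.2952.
Each bolus raises the concentration by D/Vd = 1509/132 ≈ 11.432 μg/mL.
Cmax,ss = C₀/(1 − f) ≈ 11.432/0.7721 ≈ 14.806 μg/mL.
Steady-state trough Cmin,ss = Cmax,ss·f ≈ 14.806 × 0.2279 ≈ 3.374 μg/mL.
Trough 3.4 μg/mL vs MEC 2 μg/mL: adequate.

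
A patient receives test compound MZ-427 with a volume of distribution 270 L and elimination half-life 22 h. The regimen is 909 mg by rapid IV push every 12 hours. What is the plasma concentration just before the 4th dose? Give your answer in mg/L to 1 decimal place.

f = (1/2)^(τ/t½) = (1/2)^(12/22) ≈ 0.6852.
C₀ = D/Vd = 909/270 ≈ 3.367 mg/L.
Before the 4th dose, 3 doses have been given. Superposition: Cmin = C₀·(f + f² + … + f^3).
≈ 3.367 × (0.6852 + 0.4695 + 0.3217) ≈ 3.367 × 1.4764 ≈ 4.971 mg/L.

5.0 mg/L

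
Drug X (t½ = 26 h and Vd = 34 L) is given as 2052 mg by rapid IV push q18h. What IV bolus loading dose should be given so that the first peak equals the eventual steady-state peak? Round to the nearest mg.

5384 mg

f = (1/2)^(18/26) ≈ 0.618863; accumulation ratio R = 1/(1−f) ≈ 2.62373.
Loading dose to hit Cmax,ss on first dose: D_load = D_maint·R ≈ 2052 × 2.62373 ≈ 5383.89 mg.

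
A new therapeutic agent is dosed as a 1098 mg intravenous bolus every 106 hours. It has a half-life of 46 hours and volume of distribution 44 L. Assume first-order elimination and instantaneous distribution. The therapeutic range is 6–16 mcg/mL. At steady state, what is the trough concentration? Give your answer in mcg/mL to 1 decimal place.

τ/t½ = 106/46 ≈ 2.3043, so fraction remaining f = (1/2)^(106/46) ≈ 0.2025.
Each bolus raises the concentration by D/Vd = 1098/44 ≈ 24.955 mcg/mL.
Steady-state trough Cmin,ss = C₀·f/(1−f) ≈ 24.955 × 0.2025/0.7975 ≈ 6.337 mcg/mL.
Trough 6.3 mcg/mL vs MEC 6 mcg/mL: adequate.

6.3 mcg/mL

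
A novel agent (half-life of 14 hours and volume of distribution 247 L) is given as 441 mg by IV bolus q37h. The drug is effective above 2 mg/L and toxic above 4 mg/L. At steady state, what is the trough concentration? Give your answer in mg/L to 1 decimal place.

0.3 mg/L

Over one 37-h interval, 37/14 ≈ 2.6429 half-lives elapse, leaving f ≈ 0.1601 of each dose.
Single-dose peak C₀ = D/Vd = 441/247 ≈ 1.785 mg/L.
Steady-state trough Cmin,ss = C₀·f/(1−f) ≈ 1.785 × 0.1601/0.8399 ≈ 0.340 mg/L.
Trough 0.3 mg/L vs MEC 2 mg/L: subtherapeutic.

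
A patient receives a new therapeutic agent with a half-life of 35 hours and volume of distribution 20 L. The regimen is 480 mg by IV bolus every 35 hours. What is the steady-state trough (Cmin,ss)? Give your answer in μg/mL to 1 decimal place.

24.0 μg/mL

The dosing interval is 1 half-life, so f = 2^(−1) = 0.5.
Accumulation ratio R = 1/(1 − f) = 1/0.5 = 2/1.
Single-dose peak C₀ = D/Vd = 480/20 = 24 μg/mL.
Steady-state peak Cmax,ss = C₀·R = 24 × 2/1 ≈ 48.000 μg/mL.
Steady-state trough Cmin,ss = Cmax,ss·f ≈ 48.000 × 0.5 ≈ 24.000 μg/mL.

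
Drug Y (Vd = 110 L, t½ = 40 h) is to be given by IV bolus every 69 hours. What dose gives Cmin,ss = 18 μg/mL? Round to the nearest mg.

4565 mg

τ/t½ = 69/40 ≈ 1.725, so f = (1/2)^(69/40) ≈ 0.302499.
Cmin,ss = (D/Vd)·f/(1−f), so D = Cmin,ss·Vd·(1−f)/f.
D = 18 × 110 × (1−f)/f ≈ 18 × 110 × 2.30580 ≈ 4565.48 mg.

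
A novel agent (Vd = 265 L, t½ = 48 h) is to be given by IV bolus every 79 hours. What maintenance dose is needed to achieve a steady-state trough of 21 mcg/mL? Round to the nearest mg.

11849 mg

τ/t½ = 79/48 ≈ 1.6458, so f = (1/2)^(79/48) ≈ 0.319562.
Cmin,ss = (D/Vd)·f/(1−f), so D = Cmin,ss·Vd·(1−f)/f.
D = 21 × 265 × (1−f)/f ≈ 21 × 265 × 2.12928 ≈ 11849.44 mg.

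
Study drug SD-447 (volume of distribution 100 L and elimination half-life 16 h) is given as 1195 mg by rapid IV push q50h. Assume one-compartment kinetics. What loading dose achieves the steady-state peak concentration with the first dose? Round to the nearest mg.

1350 mg

f = (1/2)^(50/16) ≈ 0.114626; accumulation ratio R = 1/(1−f) ≈ 1.12947.
Loading dose to hit Cmax,ss on first dose: D_load = D_maint·R ≈ 1195 × 1.12947 ≈ 1349.72 mg.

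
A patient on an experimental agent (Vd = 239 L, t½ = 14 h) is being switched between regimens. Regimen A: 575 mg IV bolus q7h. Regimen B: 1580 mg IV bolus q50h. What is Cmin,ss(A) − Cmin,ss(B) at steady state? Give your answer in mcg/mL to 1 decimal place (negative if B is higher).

5.2 mcg/mL

Regimen A: f = (1/2)^(7/14) ≈ 0.7071; Cmin,ss = (575/239)·f/(1−f) ≈ 5.808 mcg/mL.
Regimen B: f = (1/2)^(50/14) ≈ 0.0841; Cmin,ss = (1580/239)·f/(1−f) ≈ 0.607 mcg/mL.
Difference ≈ 5.808 − 0.607 ≈ 5.201 mcg/mL.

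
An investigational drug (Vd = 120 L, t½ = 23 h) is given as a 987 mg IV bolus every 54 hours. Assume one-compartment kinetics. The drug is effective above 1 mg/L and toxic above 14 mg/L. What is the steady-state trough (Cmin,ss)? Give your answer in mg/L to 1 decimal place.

2.0 mg/L

τ/t½ = 54/23 ≈ 2.3478, so fraction remaining f = (1/2)^(54/23) ≈ 0.1964.
At steady state, accumulation factor R = 1/(1 − e^(−kτ)) ≈ 1.2444.
Single-dose peak C₀ = D/Vd = 987/120 ≈ 8.225 mg/L.
Steady-state peak Cmax,ss = C₀·R ≈ 8.225 × 1.2444 ≈ 10.235 mg/L.
One interval later, Cmin,ss = Cmax,ss·e^(−kτ) ≈ 10.235 × 0.1964 ≈ 2.010 mg/L.
Trough 2.0 mg/L vs MEC 1 mg/L: adequate.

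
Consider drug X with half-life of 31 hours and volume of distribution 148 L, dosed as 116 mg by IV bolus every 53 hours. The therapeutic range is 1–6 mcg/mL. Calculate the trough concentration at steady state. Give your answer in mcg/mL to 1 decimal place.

0.3 mcg/mL

k = ln2/t½ = ln2/31 ≈ 0.022360 h⁻¹; fraction remaining f = e^(−kτ) = e^(−0.022360×53) ≈ 0.3057.
Each bolus raises the concentration by D/Vd = 116/148 ≈ 0.784 mcg/mL.
Steady-state trough Cmin,ss = C₀·f/(1−f) ≈ 0.784 × 0.3057/0.6943 ≈ 0.345 mcg/mL.
Trough 0.3 mcg/mL vs MEC 1 mcg/mL: subtherapeutic.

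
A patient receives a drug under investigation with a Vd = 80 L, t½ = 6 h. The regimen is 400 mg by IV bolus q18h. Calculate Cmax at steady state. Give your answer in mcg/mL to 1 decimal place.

τ = 18 h = 3 half-lives, so f = (1/2)^3 = 0.125.
At steady state, R = 1/(1 − 0.125) = 8/7.
Single-dose peak C₀ = D/Vd = 400/80 = 5 mcg/mL.
Steady-state peak Cmax,ss = C₀·R = 5 × 8/7 ≈ 5.714 mcg/mL.

5.7 mcg/mL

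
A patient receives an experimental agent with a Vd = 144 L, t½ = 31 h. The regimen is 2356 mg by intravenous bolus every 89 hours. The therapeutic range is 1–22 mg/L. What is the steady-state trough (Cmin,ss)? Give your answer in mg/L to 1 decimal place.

k = ln2/t½ = ln2/31 ≈ 0.022360 h⁻¹; fraction remaining f = e^(−kτ) = e^(−0.022360×89) ≈ 0.1367.
At steady state, accumulation factor R = 1/(1 − e^(−kτ)) ≈ 1.1583.
Single-dose peak C₀ = D/Vd = 2356/144 ≈ 16.361 mg/L.
Steady-state peak Cmax,ss = C₀·R ≈ 16.361 × 1.1583 ≈ 18.951 mg/L.
One interval later, Cmin,ss = Cmax,ss·e^(−kτ) ≈ 18.951 × 0.1367 ≈ 2.591 mg/L.
Trough 2.6 mg/L vs MEC 1 mg/L: adequate.

2.6 mg/L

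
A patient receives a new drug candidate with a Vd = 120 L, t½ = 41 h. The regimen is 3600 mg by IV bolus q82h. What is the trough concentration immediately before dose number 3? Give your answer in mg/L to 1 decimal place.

f = (1/2)^(τ/t½) = (1/2)^(82/41) ≈ 0.2500.
C₀ = D/Vd = 3600/120 ≈ 30.000 mg/L.
Before the 3rd dose, 2 doses have been given. Superposition: Cmin = C₀·(f + f²).
≈ 30.000 × (0.2500 + 0.0625) ≈ 30.000 × 0.3125 ≈ 9.375 mg/L.

9.4 mg/L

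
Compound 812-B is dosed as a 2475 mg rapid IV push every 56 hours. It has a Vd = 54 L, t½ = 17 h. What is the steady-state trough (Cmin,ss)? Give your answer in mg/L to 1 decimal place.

τ/t½ = 56/17 ≈ 3.2941, so fraction remaining f = (1/2)^(56/17) ≈ 0.1019.
Single-dose peak C₀ = D/Vd = 2475/54 ≈ 45.833 mg/L.
Steady-state trough Cmin,ss = C₀·f/(1−f) ≈ 45.833 × 0.1019/0.8981 ≈ 5.200 mg/L.

5.2 mg/L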